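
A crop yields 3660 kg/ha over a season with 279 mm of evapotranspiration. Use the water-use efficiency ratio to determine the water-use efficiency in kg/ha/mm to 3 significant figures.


Approach: apply the water-use efficiency ratio, WUE = yield/ET.
WUE = 3660 / 279 = 13.1 kg/ha/mm
Therefore the water-use efficiency = 13.1 kg/ha/mm.


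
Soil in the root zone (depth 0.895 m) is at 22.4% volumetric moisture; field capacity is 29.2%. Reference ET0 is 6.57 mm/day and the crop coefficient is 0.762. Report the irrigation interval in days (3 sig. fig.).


Approach: apply soil-water budget scheduling, SMD = (FC-theta)/100*depth*1000; ETc = ET0*Kc; interval = SMD/ETc.
Step 1 — soil moisture deficit:
  SMD = (29.2 - 22.4)/100 * 0.895 * 1000 = 60.860 mm
Step 2 — daily crop ET (ETc = ET0*Kc):
  ETc = 6.57 * 0.762 = 5.0063 mm/day
Step 3 — irrigation interval (SMD/ETc):
  interval = 60.860 / 5.0063 = 12.2 days
Therefore the irrigation interval = 12.2 days.


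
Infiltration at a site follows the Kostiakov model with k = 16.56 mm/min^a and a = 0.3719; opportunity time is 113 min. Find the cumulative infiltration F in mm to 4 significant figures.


Approach: apply the Kostiakov infiltration equation, F = k*t^a.
F = 16.56 * 113^0.3719 = 96.07 mm
Therefore the cumulative infiltration F = 96.07 mm.


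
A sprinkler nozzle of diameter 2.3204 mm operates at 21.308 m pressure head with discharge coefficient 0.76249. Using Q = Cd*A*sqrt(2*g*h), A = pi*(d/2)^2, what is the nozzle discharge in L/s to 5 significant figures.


A = pi*(2.3204e-3/2)^2 = 4.228785e-06 m^2
Q = 0.76249 * 4.228785e-06 * sqrt(2*9.81*21.308) * 1000 = 0.065928 L/s
Therefore the nozzle discharge = 0.065928 L/s.


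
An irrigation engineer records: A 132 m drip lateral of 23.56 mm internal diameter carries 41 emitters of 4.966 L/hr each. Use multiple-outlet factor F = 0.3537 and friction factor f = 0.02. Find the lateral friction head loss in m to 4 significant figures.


Approach: apply Darcy-Weisbach with the multiple-outlet F-factor, Q = n*q/(3600*1000) m^3/s; v = Q/A; hf = F*f*(L/D)*(v^2/(2g)).
Q = 41*4.966/(3600*1000) = 5.65572e-05 m^3/s
A = pi*(23.56e-3/2)^2 = 4.35954e-04 m^2, so v = Q/A = 0.129732 m/s
hf = 0.3537*0.02*(132/0.02356)*(0.129732^2/(2*9.81)) = 0.03400 m
Therefore the lateral friction head loss = 0.03400 m.


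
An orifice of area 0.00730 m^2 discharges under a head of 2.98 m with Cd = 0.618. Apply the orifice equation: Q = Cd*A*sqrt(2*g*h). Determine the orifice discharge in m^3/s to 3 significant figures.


Q = 0.618 * 0.00730 * sqrt(2*9.81*2.98) = 0.0345 m^3/s
Therefore the orifice discharge = 0.0345 m^3/s.


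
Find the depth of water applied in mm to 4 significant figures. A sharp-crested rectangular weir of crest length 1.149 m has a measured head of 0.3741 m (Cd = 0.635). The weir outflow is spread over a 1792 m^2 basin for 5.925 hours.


Approach: apply the rectangular weir equation with a volume-to-depth conversion, Q = (2/3)*Cd*L*sqrt(2g)*H^1.5; d = Q*t/A * 1000.
Step 1 — weir discharge:
  Q = (2/3)*0.635*1.149*sqrt(2*9.81)*0.3741^1.5 = 0.492985 m^3/s
Step 2 — volume: V = 0.492985 * 5.925*3600 = 10515.4 m^3
Step 3 — depth: d = V/A * 1000 = 10515.4/1792 * 1000 = 5868 mm
Therefore the depth of water applied = 5868 mm.


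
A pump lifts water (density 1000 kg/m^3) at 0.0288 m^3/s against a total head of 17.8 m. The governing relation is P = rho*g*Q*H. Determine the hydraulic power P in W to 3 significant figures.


P = 1000 * 9.81 * 0.0288 * 17.8 = 5030 W
Therefore the hydraulic power P = 5030 W.


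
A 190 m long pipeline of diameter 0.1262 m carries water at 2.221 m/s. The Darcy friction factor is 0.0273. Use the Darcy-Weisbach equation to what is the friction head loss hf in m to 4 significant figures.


Approach: apply the Darcy-Weisbach equation, hf = f*(L/D)*(v^2/(2g)).
hf = 0.0273 * (190/0.1262) * (2.221^2 / (2*9.81))
hf = 10.33 m
Therefore the friction head loss hf = 10.33 m.


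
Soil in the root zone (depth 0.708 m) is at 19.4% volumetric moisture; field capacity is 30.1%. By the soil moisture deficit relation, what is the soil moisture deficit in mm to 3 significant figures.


Approach: apply the soil moisture deficit relation, SMD = (FC - theta)/100 * depth * 1000.
SMD = (30.1 - 19.4)/100 * 0.708 * 1000 = 75.8 mm
Therefore the soil moisture deficit = 75.8 mm.


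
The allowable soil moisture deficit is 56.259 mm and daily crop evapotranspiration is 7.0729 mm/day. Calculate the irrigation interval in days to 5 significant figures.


Approach: apply the irrigation interval relation, interval = SMD / ETc.
interval = 56.259 / 7.0729 = 7.9542 days
Therefore the irrigation interval = 7.9542 days.


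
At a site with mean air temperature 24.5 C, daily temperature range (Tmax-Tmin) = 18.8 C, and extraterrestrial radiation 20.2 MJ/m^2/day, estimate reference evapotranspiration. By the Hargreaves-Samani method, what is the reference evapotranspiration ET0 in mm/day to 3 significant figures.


Approach: apply the Hargreaves-Samani method, ET0 = 0.0023*(Tmean+17.8)*sqrt(Tmax-Tmin)*0.408*Ra.
ET0 = 0.0023*(24.5+17.8)*sqrt(18.8)*0.408*20.2 = 3.48 mm/day
Therefore the reference evapotranspiration ET0 = 3.48 mm/day.


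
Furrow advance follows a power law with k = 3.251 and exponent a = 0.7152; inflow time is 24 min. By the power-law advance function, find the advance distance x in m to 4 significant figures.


Approach: apply the power-law advance function, x = k*t^a.
x = 3.251 * 24^0.7152 = 31.56 m
Therefore the advance distance x = 31.56 m.


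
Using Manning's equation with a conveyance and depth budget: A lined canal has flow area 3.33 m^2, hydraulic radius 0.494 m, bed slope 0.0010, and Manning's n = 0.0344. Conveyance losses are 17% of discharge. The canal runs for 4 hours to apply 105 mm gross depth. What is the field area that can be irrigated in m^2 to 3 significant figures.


Approach: apply Manning's equation with a conveyance and depth budget, Q = (1/n)*A*R^(2/3)*S^(1/2); Q_field = Q*(1-loss); Area = Q_field*t/(d/1000).
Step 1 — canal discharge (Manning's equation):
  Q = (1/0.0344) * 3.33 * 0.494^(2/3) * 0.0010^(1/2) = 1.9130 m^3/s
Step 2 — delivered flow: Q_field = 1.9130*(1 - 17/100) = 1.5877 m^3/s
Step 3 — volume delivered: V = 1.5877 * 4*3600 = 22864 m^3
Step 4 — area served: A = V / (depth/1000) = 22864 / 0.105 = 218000 m^2
Therefore the field area that can be irrigated = 218000 m^2.


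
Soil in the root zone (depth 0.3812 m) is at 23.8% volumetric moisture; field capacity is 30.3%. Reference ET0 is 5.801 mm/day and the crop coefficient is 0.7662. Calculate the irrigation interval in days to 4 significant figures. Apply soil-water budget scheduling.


Approach: apply soil-water budget scheduling, SMD = (FC-theta)/100*depth*1000; ETc = ET0*Kc; interval = SMD/ETc.
Step 1 — soil moisture deficit:
  SMD = (30.3 - 23.8)/100 * 0.3812 * 1000 = 24.7780 mm
Step 2 — daily crop ET (ETc = ET0*Kc):
  ETc = 5.801 * 0.7662 = 4.44473 mm/day
Step 3 — irrigation interval (SMD/ETc):
  interval = 24.7780 / 4.44473 = 5.575 days
Therefore the irrigation interval = 5.575 days.


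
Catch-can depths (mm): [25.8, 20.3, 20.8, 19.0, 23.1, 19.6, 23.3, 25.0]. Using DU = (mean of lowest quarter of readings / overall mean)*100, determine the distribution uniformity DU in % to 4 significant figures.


sorted lowest 2 of 8: [19.0, 19.6] -> mean = 19.3000 mm
overall mean = 22.1125 mm
DU = (19.3000/22.1125)*100 = 87.28 %
Therefore the distribution uniformity DU = 87.28 %.


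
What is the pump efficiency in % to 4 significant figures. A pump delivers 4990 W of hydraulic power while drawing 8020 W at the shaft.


Approach: apply the efficiency ratio, eta = (P_out/P_in)*100.
eta = (4990 / 8020) * 100 = 62.22 %
Therefore the pump efficiency = 62.22 %.


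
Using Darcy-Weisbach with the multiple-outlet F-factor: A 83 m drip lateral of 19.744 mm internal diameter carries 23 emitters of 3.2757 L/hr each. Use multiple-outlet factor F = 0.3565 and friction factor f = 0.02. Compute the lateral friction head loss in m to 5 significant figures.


Approach: apply Darcy-Weisbach with the multiple-outlet F-factor, Q = n*q/(3600*1000) m^3/s; v = Q/A; hf = F*f*(L/D)*(v^2/(2g)).
Q = 23*3.2757/(3600*1000) = 2.092808e-05 m^3/s
A = pi*(19.744e-3/2)^2 = 3.061683e-04 m^2, so v = Q/A = 0.06835484 m/s
hf = 0.3565*0.02*(83/0.019744)*(0.06835484^2/(2*9.81)) = 0.0071379 m
Therefore the lateral friction head loss = 0.0071379 m.


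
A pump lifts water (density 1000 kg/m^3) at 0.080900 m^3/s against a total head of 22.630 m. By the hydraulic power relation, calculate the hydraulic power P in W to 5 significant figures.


Approach: apply the hydraulic power relation, P = rho*g*Q*H.
P = 1000 * 9.81 * 0.080900 * 22.630 = 17960 W
Therefore the hydraulic power P = 17960 W.


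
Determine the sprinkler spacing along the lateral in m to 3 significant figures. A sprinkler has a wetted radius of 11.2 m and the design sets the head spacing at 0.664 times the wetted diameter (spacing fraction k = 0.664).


Approach: apply the sprinkler spacing rule (spacing as a fraction of wetted diameter), S = k*(2*R).
S = 0.664 * (2 * 11.2) = 14.9 m
Therefore the sprinkler spacing along the lateral = 14.9 m.


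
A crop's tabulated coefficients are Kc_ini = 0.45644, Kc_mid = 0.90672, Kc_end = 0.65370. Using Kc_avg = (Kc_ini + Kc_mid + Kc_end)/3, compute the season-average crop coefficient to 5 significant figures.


Kc_avg = (0.45644 + 0.90672 + 0.65370)/3 = 0.67229
Therefore the season-average crop coefficient = 0.67229.


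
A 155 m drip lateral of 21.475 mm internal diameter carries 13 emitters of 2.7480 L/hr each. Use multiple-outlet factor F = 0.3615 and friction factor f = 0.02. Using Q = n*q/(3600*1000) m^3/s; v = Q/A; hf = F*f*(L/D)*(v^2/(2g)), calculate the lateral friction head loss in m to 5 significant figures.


Q = 13*2.7480/(3600*1000) = 9.923333e-06 m^3/s
A = pi*(21.475e-3/2)^2 = 3.622065e-04 m^2, so v = Q/A = 0.02739690 m/s
hf = 0.3615*0.02*(155/0.021475)*(0.02739690^2/(2*9.81)) = 0.0019964 m
Therefore the lateral friction head loss = 0.0019964 m.


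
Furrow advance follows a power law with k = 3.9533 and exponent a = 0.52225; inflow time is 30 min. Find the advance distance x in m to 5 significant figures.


Approach: apply the power-law advance function, x = k*t^a.
x = 3.9533 * 30^0.52225 = 23.355 m
Therefore the advance distance x = 23.355 m.


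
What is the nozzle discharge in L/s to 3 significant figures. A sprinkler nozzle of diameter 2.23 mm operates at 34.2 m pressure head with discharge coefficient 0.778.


Approach: apply the orifice equation, Q = Cd*A*sqrt(2*g*h), A = pi*(d/2)^2.
A = pi*(2.23e-3/2)^2 = 3.9057e-06 m^2
Q = 0.778 * 3.9057e-06 * sqrt(2*9.81*34.2) * 1000 = 0.0787 L/s
Therefore the nozzle discharge = 0.0787 L/s.


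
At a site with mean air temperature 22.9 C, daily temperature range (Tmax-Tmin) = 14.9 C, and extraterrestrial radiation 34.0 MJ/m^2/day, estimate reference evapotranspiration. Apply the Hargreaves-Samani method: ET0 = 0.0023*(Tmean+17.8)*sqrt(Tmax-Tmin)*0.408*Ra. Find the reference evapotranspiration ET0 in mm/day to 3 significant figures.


ET0 = 0.0023*(22.9+17.8)*sqrt(14.9)*0.408*34.0 = 5.01 mm/day
Therefore the reference evapotranspiration ET0 = 5.01 mm/day.


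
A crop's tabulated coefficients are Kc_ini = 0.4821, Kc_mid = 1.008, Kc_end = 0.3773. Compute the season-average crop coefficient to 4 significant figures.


Approach: apply a simple seasonal average, Kc_avg = (Kc_ini + Kc_mid + Kc_end)/3.
Kc_avg = (0.4821 + 1.008 + 0.3773)/3 = 0.6225
Therefore the season-average crop coefficient = 0.6225.


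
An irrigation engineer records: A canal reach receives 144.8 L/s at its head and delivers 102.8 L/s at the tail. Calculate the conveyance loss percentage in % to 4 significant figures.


Approach: apply the conveyance loss ratio, loss% = ((Q_head - Q_tail)/Q_head)*100.
loss = ((144.8 - 102.8)/144.8)*100 = 29.01 %
Therefore the conveyance loss percentage = 29.01 %.


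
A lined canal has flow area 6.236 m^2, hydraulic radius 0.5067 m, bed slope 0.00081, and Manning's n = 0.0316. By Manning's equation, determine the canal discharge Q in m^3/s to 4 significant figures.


Approach: apply Manning's equation, Q = (1/n)*A*R^(2/3)*S^(1/2).
Q = (1/0.0316) * 6.236 * 0.5067^(2/3) * 0.00081^(1/2) = 3.570 m^3/s
Therefore the canal discharge Q = 3.570 m^3/s.


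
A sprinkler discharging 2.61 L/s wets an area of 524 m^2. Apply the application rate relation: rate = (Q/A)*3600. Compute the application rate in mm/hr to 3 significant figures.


rate = (2.61 / 524) * 3600 = 17.9 mm/hr
Therefore the application rate = 17.9 mm/hr.


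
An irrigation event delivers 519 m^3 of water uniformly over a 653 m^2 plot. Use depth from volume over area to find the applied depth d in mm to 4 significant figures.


Approach: apply depth from volume over area, d = (V/A)*1000.
d = (519 / 653) * 1000 = 794.8 mm
Therefore the applied depth d = 794.8 mm.


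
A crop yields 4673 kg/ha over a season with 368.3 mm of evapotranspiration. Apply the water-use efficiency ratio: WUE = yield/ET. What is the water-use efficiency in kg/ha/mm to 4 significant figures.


WUE = 4673 / 368.3 = 12.69 kg/ha/mm
Therefore the water-use efficiency = 12.69 kg/ha/mm.


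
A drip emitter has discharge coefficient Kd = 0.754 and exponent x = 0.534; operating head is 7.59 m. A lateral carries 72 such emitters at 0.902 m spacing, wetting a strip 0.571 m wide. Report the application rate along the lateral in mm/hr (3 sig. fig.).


Approach: apply the emitter equation with a lateral mass balance, q = Kd*h^x; Q = n*q; rate = Q/(n*spacing*width).
Step 1 — single emitter flow (q = Kd*h^x):
  q = 0.754 * 7.59^0.534 = 2.2255 L/hr
Step 2 — total lateral flow: Q = 72 * 2.2255 = 160.23 L/hr
Step 3 — wetted area: A = 72 * 0.902 * 0.571 = 37.083 m^2
Step 4 — application rate: Q/A = 160.23/37.083 = 4.32 mm/hr
Therefore the application rate along the lateral = 4.32 mm/hr.


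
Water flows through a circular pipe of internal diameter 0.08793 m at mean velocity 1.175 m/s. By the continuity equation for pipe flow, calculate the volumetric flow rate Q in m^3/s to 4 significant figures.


Approach: apply the continuity equation for pipe flow, Q = A * v with A = pi*(D/2)^2.
A = pi*(0.08793/2)^2 = 0.00607245 m^2
Q = 0.00607245 * 1.175 = 0.007135 m^3/s
Therefore the volumetric flow rate Q = 0.007135 m^3/s.


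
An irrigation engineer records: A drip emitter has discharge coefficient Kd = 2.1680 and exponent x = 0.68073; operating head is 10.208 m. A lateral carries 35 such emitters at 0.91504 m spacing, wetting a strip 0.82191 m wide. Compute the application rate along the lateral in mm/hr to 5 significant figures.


Approach: apply the emitter equation with a lateral mass balance, q = Kd*h^x; Q = n*q; rate = Q/(n*spacing*width).
Step 1 — single emitter flow (q = Kd*h^x):
  q = 2.1680 * 10.208^0.68073 = 10.54085 L/hr
Step 2 — total lateral flow: Q = 35 * 10.54085 = 368.9296 L/hr
Step 3 — wetted area: A = 35 * 0.91504 * 0.82191 = 26.32282 m^2
Step 4 — application rate: Q/A = 368.9296/26.32282 = 14.016 mm/hr
Therefore the application rate along the lateral = 14.016 mm/hr.


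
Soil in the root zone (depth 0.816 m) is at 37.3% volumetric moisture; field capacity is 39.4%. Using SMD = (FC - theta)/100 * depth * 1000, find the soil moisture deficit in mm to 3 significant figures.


SMD = (39.4 - 37.3)/100 * 0.816 * 1000 = 17.1 mm
Therefore the soil moisture deficit = 17.1 mm.


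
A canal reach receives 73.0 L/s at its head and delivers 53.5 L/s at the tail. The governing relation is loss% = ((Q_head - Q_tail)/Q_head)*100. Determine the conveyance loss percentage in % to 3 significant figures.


loss = ((73.0 - 53.5)/73.0)*100 = 26.7 %
Therefore the conveyance loss percentage = 26.7 %.


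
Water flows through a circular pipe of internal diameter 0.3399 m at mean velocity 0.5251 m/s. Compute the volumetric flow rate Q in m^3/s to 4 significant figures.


Approach: apply the continuity equation for pipe flow, Q = A * v with A = pi*(D/2)^2.
A = pi*(0.3399/2)^2 = 0.0907386 m^2
Q = 0.0907386 * 0.5251 = 0.04765 m^3/s
Therefore the volumetric flow rate Q = 0.04765 m^3/s.


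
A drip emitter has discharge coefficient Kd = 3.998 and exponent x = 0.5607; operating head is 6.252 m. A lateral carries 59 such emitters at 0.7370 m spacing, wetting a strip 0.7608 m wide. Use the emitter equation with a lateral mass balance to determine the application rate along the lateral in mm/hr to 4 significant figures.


Approach: apply the emitter equation with a lateral mass balance, q = Kd*h^x; Q = n*q; rate = Q/(n*spacing*width).
Step 1 — single emitter flow (q = Kd*h^x):
  q = 3.998 * 6.252^0.5607 = 11.1730 L/hr
Step 2 — total lateral flow: Q = 59 * 11.1730 = 659.208 L/hr
Step 3 — wetted area: A = 59 * 0.7370 * 0.7608 = 33.0819 m^2
Step 4 — application rate: Q/A = 659.208/33.0819 = 19.93 mm/hr
Therefore the application rate along the lateral = 19.93 mm/hr.


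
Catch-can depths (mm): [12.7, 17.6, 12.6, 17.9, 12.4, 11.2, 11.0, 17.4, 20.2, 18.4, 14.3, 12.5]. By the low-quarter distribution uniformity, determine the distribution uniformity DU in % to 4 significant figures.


Approach: apply the low-quarter distribution uniformity, DU = (mean of lowest quarter of readings / overall mean)*100.
sorted lowest 3 of 12: [11.0, 11.2, 12.4] -> mean = 11.5333 mm
overall mean = 14.8500 mm
DU = (11.5333/14.8500)*100 = 77.67 %
Therefore the distribution uniformity DU = 77.67 %.


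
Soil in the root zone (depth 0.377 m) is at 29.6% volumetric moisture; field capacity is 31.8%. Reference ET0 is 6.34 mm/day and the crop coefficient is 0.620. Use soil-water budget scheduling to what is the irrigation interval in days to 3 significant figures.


Approach: apply soil-water budget scheduling, SMD = (FC-theta)/100*depth*1000; ETc = ET0*Kc; interval = SMD/ETc.
Step 1 — soil moisture deficit:
  SMD = (31.8 - 29.6)/100 * 0.377 * 1000 = 8.2940 mm
Step 2 — daily crop ET (ETc = ET0*Kc):
  ETc = 6.34 * 0.620 = 3.9308 mm/day
Step 3 — irrigation interval (SMD/ETc):
  interval = 8.2940 / 3.9308 = 2.11 days
Therefore the irrigation interval = 2.11 days.


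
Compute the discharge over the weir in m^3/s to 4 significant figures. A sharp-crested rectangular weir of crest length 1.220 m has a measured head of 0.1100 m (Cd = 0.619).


Approach: apply the rectangular weir equation, Q = (2/3)*Cd*L*sqrt(2g)*H^1.5.
Q = (2/3)*0.619*1.220*sqrt(2*9.81)*0.1100^1.5 = 0.08136 m^3/s
Therefore the discharge over the weir = 0.08136 m^3/s.


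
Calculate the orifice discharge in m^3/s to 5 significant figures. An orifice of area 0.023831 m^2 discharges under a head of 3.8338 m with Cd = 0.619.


Approach: apply the orifice equation, Q = Cd*A*sqrt(2*g*h).
Q = 0.619 * 0.023831 * sqrt(2*9.81*3.8338) = 0.12794 m^3/s
Therefore the orifice discharge = 0.12794 m^3/s.


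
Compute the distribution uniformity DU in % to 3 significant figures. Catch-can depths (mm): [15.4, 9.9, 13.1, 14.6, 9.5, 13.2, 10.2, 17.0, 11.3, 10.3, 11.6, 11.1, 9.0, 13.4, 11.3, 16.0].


Approach: apply the low-quarter distribution uniformity, DU = (mean of lowest quarter of readings / overall mean)*100.
sorted lowest 4 of 16: [9.0, 9.5, 9.9, 10.2] -> mean = 9.6500 mm
overall mean = 12.306 mm
DU = (9.6500/12.306)*100 = 78.4 %
Therefore the distribution uniformity DU = 78.4 %.


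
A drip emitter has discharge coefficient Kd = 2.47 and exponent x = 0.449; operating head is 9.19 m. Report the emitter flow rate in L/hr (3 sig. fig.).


Approach: apply the emitter characteristic equation, q = Kd * h^x.
q = 2.47 * 9.19^0.449 = 6.69 L/hr
Therefore the emitter flow rate = 6.69 L/hr.


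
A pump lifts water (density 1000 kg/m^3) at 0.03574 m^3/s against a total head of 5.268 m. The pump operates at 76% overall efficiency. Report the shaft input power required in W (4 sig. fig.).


Approach: apply hydraulic power then efficiency conversion, P = rho*g*Q*H; P_in = P/eta.
Step 1 — hydraulic power (P = rho*g*Q*H):
  P = 1000 * 9.81 * 0.03574 * 5.268 = 1847.01 W
Step 2 — input power: P_in = P/eta = 1847.01 / 0.76 = 2430 W
Therefore the shaft input power required = 2430 W.


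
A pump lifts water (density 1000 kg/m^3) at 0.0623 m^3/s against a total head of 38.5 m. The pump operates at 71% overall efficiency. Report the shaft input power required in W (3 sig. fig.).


Approach: apply hydraulic power then efficiency conversion, P = rho*g*Q*H; P_in = P/eta.
Step 1 — hydraulic power (P = rho*g*Q*H):
  P = 1000 * 9.81 * 0.0623 * 38.5 = 23530 W
Step 2 — input power: P_in = P/eta = 23530 / 0.71 = 33100 W
Therefore the shaft input power required = 33100 W.


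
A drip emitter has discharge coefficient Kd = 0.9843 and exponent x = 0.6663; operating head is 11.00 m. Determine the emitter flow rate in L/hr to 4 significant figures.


Approach: apply the emitter characteristic equation, q = Kd * h^x.
q = 0.9843 * 11.00^0.6663 = 4.864 L/hr
Therefore the emitter flow rate = 4.864 L/hr.


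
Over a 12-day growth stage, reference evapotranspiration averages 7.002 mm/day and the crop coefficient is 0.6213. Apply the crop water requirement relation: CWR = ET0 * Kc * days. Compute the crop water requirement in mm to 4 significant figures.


CWR = 7.002 * 0.6213 * 12 = 52.20 mm
Therefore the crop water requirement = 52.20 mm.


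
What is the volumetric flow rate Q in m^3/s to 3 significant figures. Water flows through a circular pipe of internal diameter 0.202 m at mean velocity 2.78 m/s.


Approach: apply the continuity equation for pipe flow, Q = A * v with A = pi*(D/2)^2.
A = pi*(0.202/2)^2 = 0.032047 m^2
Q = 0.032047 * 2.78 = 0.0891 m^3/s
Therefore the volumetric flow rate Q = 0.0891 m^3/s.


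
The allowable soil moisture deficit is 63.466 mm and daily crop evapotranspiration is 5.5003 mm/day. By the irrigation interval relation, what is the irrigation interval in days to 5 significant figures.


Approach: apply the irrigation interval relation, interval = SMD / ETc.
interval = 63.466 / 5.5003 = 11.539 days
Therefore the irrigation interval = 11.539 days.


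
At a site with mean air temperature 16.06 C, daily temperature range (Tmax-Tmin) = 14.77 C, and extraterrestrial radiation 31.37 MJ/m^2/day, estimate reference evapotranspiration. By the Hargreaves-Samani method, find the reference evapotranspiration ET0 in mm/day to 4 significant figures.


Approach: apply the Hargreaves-Samani method, ET0 = 0.0023*(Tmean+17.8)*sqrt(Tmax-Tmin)*0.408*Ra.
ET0 = 0.0023*(16.06+17.8)*sqrt(14.77)*0.408*31.37 = 3.831 mm/day
Therefore the reference evapotranspiration ET0 = 3.831 mm/day.


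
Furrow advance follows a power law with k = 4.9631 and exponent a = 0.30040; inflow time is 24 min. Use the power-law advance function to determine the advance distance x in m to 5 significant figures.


Approach: apply the power-law advance function, x = k*t^a.
x = 4.9631 * 24^0.30040 = 12.893 m
Therefore the advance distance x = 12.893 m.


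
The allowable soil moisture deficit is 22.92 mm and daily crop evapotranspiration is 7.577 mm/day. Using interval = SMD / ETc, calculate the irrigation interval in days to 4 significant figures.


interval = 22.92 / 7.577 = 3.025 days
Therefore the irrigation interval = 3.025 days.


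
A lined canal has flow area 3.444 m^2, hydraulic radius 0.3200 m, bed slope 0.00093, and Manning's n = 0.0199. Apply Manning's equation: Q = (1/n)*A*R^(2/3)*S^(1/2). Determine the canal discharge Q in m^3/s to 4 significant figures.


Q = (1/0.0199) * 3.444 * 0.3200^(2/3) * 0.00093^(1/2) = 2.469 m^3/s
Therefore the canal discharge Q = 2.469 m^3/s.


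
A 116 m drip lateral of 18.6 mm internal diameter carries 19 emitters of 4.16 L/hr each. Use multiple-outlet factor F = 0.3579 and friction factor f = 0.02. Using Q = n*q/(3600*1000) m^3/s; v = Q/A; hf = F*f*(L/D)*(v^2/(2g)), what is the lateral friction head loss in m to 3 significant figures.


Q = 19*4.16/(3600*1000) = 2.1956e-05 m^3/s
A = pi*(18.6e-3/2)^2 = 2.7172e-04 m^2, so v = Q/A = 0.080803 m/s
hf = 0.3579*0.02*(116/0.0186)*(0.080803^2/(2*9.81)) = 0.0149 m
Therefore the lateral friction head loss = 0.0149 m.


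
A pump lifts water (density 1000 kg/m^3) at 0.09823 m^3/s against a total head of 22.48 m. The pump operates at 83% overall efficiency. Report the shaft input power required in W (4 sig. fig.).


Approach: apply hydraulic power then efficiency conversion, P = rho*g*Q*H; P_in = P/eta.
Step 1 — hydraulic power (P = rho*g*Q*H):
  P = 1000 * 9.81 * 0.09823 * 22.48 = 21662.5 W
Step 2 — input power: P_in = P/eta = 21662.5 / 0.83 = 26100 W
Therefore the shaft input power required = 26100 W.


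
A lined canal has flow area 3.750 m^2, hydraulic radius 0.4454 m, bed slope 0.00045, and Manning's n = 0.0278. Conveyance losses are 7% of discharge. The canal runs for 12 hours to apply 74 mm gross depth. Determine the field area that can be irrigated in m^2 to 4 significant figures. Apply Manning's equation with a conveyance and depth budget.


Approach: apply Manning's equation with a conveyance and depth budget, Q = (1/n)*A*R^(2/3)*S^(1/2); Q_field = Q*(1-loss); Area = Q_field*t/(d/1000).
Step 1 — canal discharge (Manning's equation):
  Q = (1/0.0278) * 3.750 * 0.4454^(2/3) * 0.00045^(1/2) = 1.66888 m^3/s
Step 2 — delivered flow: Q_field = 1.66888*(1 - 7/100) = 1.55206 m^3/s
Step 3 — volume delivered: V = 1.55206 * 12*3600 = 67049.1 m^3
Step 4 — area served: A = V / (depth/1000) = 67049.1 / 0.074 = 906100 m^2
Therefore the field area that can be irrigated = 906100 m^2.


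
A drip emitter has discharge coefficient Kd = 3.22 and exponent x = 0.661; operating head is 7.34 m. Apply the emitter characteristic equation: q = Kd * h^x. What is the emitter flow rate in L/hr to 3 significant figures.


q = 3.22 * 7.34^0.661 = 12.0 L/hr
Therefore the emitter flow rate = 12.0 L/hr.


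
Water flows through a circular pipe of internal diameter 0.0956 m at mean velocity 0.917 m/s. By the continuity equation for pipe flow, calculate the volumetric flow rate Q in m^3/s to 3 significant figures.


Approach: apply the continuity equation for pipe flow, Q = A * v with A = pi*(D/2)^2.
A = pi*(0.0956/2)^2 = 0.0071780 m^2
Q = 0.0071780 * 0.917 = 0.00658 m^3/s
Therefore the volumetric flow rate Q = 0.00658 m^3/s.


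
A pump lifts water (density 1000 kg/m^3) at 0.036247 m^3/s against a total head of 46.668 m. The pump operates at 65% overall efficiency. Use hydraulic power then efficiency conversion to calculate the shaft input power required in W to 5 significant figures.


Approach: apply hydraulic power then efficiency conversion, P = rho*g*Q*H; P_in = P/eta.
Step 1 — hydraulic power (P = rho*g*Q*H):
  P = 1000 * 9.81 * 0.036247 * 46.668 = 16594.35 W
Step 2 — input power: P_in = P/eta = 16594.35 / 0.65 = 25530 W
Therefore the shaft input power required = 25530 W.


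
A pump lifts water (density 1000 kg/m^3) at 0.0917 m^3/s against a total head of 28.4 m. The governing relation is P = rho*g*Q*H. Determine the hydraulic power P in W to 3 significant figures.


P = 1000 * 9.81 * 0.0917 * 28.4 = 25500 W
Therefore the hydraulic power P = 25500 W.


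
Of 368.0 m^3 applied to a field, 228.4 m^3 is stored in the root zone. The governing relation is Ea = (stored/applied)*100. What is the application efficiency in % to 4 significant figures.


Ea = (228.4/368.0)*100 = 62.07 %
Therefore the application efficiency = 62.07 %.


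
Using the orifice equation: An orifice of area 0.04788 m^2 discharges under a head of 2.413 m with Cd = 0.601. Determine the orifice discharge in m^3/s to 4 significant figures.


Approach: apply the orifice equation, Q = Cd*A*sqrt(2*g*h).
Q = 0.601 * 0.04788 * sqrt(2*9.81*2.413) = 0.1980 m^3/s
Therefore the orifice discharge = 0.1980 m^3/s.


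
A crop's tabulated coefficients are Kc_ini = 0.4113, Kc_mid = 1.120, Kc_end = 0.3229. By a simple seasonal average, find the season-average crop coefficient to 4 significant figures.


Approach: apply a simple seasonal average, Kc_avg = (Kc_ini + Kc_mid + Kc_end)/3.
Kc_avg = (0.4113 + 1.120 + 0.3229)/3 = 0.6181
Therefore the season-average crop coefficient = 0.6181.


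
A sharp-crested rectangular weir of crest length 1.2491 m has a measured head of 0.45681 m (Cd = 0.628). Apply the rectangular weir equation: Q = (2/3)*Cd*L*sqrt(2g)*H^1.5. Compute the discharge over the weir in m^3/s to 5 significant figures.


Q = (2/3)*0.628*1.2491*sqrt(2*9.81)*0.45681^1.5 = 0.71519 m^3/s
Therefore the discharge over the weir = 0.71519 m^3/s.


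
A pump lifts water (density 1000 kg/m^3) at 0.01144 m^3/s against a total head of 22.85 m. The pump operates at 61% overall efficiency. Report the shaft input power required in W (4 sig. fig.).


Approach: apply hydraulic power then efficiency conversion, P = rho*g*Q*H; P_in = P/eta.
Step 1 — hydraulic power (P = rho*g*Q*H):
  P = 1000 * 9.81 * 0.01144 * 22.85 = 2564.37 W
Step 2 — input power: P_in = P/eta = 2564.37 / 0.61 = 4204 W
Therefore the shaft input power required = 4204 W.


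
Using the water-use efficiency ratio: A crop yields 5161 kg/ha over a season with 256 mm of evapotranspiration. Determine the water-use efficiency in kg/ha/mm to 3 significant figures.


Approach: apply the water-use efficiency ratio, WUE = yield/ET.
WUE = 5161 / 256 = 20.2 kg/ha/mm
Therefore the water-use efficiency = 20.2 kg/ha/mm.


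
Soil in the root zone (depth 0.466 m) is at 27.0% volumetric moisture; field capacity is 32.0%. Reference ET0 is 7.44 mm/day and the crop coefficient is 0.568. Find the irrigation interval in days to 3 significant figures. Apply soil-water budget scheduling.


Approach: apply soil-water budget scheduling, SMD = (FC-theta)/100*depth*1000; ETc = ET0*Kc; interval = SMD/ETc.
Step 1 — soil moisture deficit:
  SMD = (32.0 - 27.0)/100 * 0.466 * 1000 = 23.300 mm
Step 2 — daily crop ET (ETc = ET0*Kc):
  ETc = 7.44 * 0.568 = 4.2259 mm/day
Step 3 — irrigation interval (SMD/ETc):
  interval = 23.300 / 4.2259 = 5.51 days
Therefore the irrigation interval = 5.51 days.


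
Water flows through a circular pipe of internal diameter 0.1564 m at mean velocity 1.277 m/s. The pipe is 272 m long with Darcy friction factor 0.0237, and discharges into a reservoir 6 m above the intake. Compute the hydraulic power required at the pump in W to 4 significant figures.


Approach: apply continuity + Darcy-Weisbach + hydraulic power, Q = A*v; hf = f*(L/D)*(v^2/(2g)); H = static + hf; P = rho*g*Q*H.
Step 1 — flow rate (continuity, Q = A*v):
  A = pi*(0.1564/2)^2 = 0.0192116 m^2
  Q = 0.0192116 * 1.277 = 0.0245332 m^3/s
Step 2 — friction head loss (Darcy-Weisbach):
  hf = 0.0237 * (272/0.1564) * (1.277^2 / (2*9.81))
  hf = 3.42581 m
Step 3 — total head: H = 6 + 3.42581 = 9.42581 m
Step 4 — hydraulic power (P = rho*g*Q*H):
  P = 1000 * 9.81 * 0.0245332 * 9.42581 = 2269 W
Therefore the hydraulic power required at the pump = 2269 W.


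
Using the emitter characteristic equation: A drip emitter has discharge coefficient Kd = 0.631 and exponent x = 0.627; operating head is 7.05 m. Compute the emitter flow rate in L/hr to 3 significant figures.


Approach: apply the emitter characteristic equation, q = Kd * h^x.
q = 0.631 * 7.05^0.627 = 2.15 L/hr
Therefore the emitter flow rate = 2.15 L/hr.


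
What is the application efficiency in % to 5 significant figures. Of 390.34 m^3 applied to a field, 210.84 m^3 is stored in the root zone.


Approach: apply the application efficiency ratio, Ea = (stored/applied)*100.
Ea = (210.84/390.34)*100 = 54.014 %
Therefore the application efficiency = 54.014 %.


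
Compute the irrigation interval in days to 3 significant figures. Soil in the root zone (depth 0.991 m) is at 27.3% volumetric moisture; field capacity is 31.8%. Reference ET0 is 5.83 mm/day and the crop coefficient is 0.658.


Approach: apply soil-water budget scheduling, SMD = (FC-theta)/100*depth*1000; ETc = ET0*Kc; interval = SMD/ETc.
Step 1 — soil moisture deficit:
  SMD = (31.8 - 27.3)/100 * 0.991 * 1000 = 44.595 mm
Step 2 — daily crop ET (ETc = ET0*Kc):
  ETc = 5.83 * 0.658 = 3.8361 mm/day
Step 3 — irrigation interval (SMD/ETc):
  interval = 44.595 / 3.8361 = 11.6 days
Therefore the irrigation interval = 11.6 days.


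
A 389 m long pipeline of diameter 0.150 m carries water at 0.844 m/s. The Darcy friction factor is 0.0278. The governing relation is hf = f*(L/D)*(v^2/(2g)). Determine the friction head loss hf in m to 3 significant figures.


hf = 0.0278 * (389/0.150) * (0.844^2 / (2*9.81))
hf = 2.62 m
Therefore the friction head loss hf = 2.62 m.


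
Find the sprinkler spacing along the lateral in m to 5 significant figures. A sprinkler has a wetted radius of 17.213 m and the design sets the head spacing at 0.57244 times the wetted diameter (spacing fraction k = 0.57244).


Approach: apply the sprinkler spacing rule (spacing as a fraction of wetted diameter), S = k*(2*R).
S = 0.57244 * (2 * 17.213) = 19.707 m
Therefore the sprinkler spacing along the lateral = 19.707 m.


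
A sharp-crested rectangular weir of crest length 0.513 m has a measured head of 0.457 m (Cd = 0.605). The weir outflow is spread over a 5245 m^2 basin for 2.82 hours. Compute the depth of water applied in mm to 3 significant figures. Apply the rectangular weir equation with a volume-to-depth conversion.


Approach: apply the rectangular weir equation with a volume-to-depth conversion, Q = (2/3)*Cd*L*sqrt(2g)*H^1.5; d = Q*t/A * 1000.
Step 1 — weir discharge:
  Q = (2/3)*0.605*0.513*sqrt(2*9.81)*0.457^1.5 = 0.28314 m^3/s
Step 2 — volume: V = 0.28314 * 2.82*3600 = 2874.5 m^3
Step 3 — depth: d = V/A * 1000 = 2874.5/5245 * 1000 = 548 mm
Therefore the depth of water applied = 548 mm.


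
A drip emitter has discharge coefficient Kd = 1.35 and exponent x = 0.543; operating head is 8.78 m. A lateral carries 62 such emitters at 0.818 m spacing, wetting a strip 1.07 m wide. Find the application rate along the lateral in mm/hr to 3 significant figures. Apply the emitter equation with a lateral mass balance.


Approach: apply the emitter equation with a lateral mass balance, q = Kd*h^x; Q = n*q; rate = Q/(n*spacing*width).
Step 1 — single emitter flow (q = Kd*h^x):
  q = 1.35 * 8.78^0.543 = 4.3919 L/hr
Step 2 — total lateral flow: Q = 62 * 4.3919 = 272.30 L/hr
Step 3 — wetted area: A = 62 * 0.818 * 1.07 = 54.266 m^2
Step 4 — application rate: Q/A = 272.30/54.266 = 5.02 mm/hr
Therefore the application rate along the lateral = 5.02 mm/hr.


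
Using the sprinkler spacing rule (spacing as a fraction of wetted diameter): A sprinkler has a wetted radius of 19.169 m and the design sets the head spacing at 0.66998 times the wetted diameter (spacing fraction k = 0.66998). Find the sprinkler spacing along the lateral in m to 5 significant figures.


Approach: apply the sprinkler spacing rule (spacing as a fraction of wetted diameter), S = k*(2*R).
S = 0.66998 * (2 * 19.169) = 25.686 m
Therefore the sprinkler spacing along the lateral = 25.686 m.


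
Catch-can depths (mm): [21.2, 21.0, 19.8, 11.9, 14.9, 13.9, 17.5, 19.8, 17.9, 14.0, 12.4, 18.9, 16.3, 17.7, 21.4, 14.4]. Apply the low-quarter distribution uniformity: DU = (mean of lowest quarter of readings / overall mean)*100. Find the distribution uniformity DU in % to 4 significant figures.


sorted lowest 4 of 16: [11.9, 12.4, 13.9, 14.0] -> mean = 13.0500 mm
overall mean = 17.0625 mm
DU = (13.0500/17.0625)*100 = 76.48 %
Therefore the distribution uniformity DU = 76.48 %.


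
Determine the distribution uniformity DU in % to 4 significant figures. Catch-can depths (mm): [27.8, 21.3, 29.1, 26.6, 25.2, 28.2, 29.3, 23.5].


Approach: apply the low-quarter distribution uniformity, DU = (mean of lowest quarter of readings / overall mean)*100.
sorted lowest 2 of 8: [21.3, 23.5] -> mean = 22.4000 mm
overall mean = 26.3750 mm
DU = (22.4000/26.3750)*100 = 84.93 %
Therefore the distribution uniformity DU = 84.93 %.


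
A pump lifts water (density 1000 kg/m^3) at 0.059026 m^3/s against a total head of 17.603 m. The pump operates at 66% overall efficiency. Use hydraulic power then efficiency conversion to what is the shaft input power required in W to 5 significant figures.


Approach: apply hydraulic power then efficiency conversion, P = rho*g*Q*H; P_in = P/eta.
Step 1 — hydraulic power (P = rho*g*Q*H):
  P = 1000 * 9.81 * 0.059026 * 17.603 = 10192.93 W
Step 2 — input power: P_in = P/eta = 10192.93 / 0.66 = 15444 W
Therefore the shaft input power required = 15444 W.


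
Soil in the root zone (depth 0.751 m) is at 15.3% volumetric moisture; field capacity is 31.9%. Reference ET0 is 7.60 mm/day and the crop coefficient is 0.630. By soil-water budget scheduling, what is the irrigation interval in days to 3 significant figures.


Approach: apply soil-water budget scheduling, SMD = (FC-theta)/100*depth*1000; ETc = ET0*Kc; interval = SMD/ETc.
Step 1 — soil moisture deficit:
  SMD = (31.9 - 15.3)/100 * 0.751 * 1000 = 124.67 mm
Step 2 — daily crop ET (ETc = ET0*Kc):
  ETc = 7.60 * 0.630 = 4.7880 mm/day
Step 3 — irrigation interval (SMD/ETc):
  interval = 124.67 / 4.7880 = 26.0 days
Therefore the irrigation interval = 26.0 days.


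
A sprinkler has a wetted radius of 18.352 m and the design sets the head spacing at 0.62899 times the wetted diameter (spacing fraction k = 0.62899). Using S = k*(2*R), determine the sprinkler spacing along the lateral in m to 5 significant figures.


S = 0.62899 * (2 * 18.352) = 23.086 m
Therefore the sprinkler spacing along the lateral = 23.086 m.


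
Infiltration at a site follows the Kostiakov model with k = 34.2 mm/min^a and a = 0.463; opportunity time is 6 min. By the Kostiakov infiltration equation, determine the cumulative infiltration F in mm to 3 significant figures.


Approach: apply the Kostiakov infiltration equation, F = k*t^a.
F = 34.2 * 6^0.463 = 78.4 mm
Therefore the cumulative infiltration F = 78.4 mm.


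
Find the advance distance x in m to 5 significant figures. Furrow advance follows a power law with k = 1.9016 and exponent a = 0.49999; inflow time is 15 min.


Approach: apply the power-law advance function, x = k*t^a.
x = 1.9016 * 15^0.49999 = 7.3647 m
Therefore the advance distance x = 7.3647 m.


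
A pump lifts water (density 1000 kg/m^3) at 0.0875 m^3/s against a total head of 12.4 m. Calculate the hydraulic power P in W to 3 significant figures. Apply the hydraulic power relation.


Approach: apply the hydraulic power relation, P = rho*g*Q*H.
P = 1000 * 9.81 * 0.0875 * 12.4 = 10600 W
Therefore the hydraulic power P = 10600 W.


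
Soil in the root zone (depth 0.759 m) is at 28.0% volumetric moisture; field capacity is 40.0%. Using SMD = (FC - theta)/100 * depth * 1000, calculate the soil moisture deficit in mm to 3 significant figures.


SMD = (40.0 - 28.0)/100 * 0.759 * 1000 = 91.1 mm
Therefore the soil moisture deficit = 91.1 mm.


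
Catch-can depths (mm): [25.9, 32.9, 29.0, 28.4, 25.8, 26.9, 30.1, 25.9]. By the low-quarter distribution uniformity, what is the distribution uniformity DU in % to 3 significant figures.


Approach: apply the low-quarter distribution uniformity, DU = (mean of lowest quarter of readings / overall mean)*100.
sorted lowest 2 of 8: [25.8, 25.9] -> mean = 25.850 mm
overall mean = 28.113 mm
DU = (25.850/28.113)*100 = 92.0 %
Therefore the distribution uniformity DU = 92.0 %.


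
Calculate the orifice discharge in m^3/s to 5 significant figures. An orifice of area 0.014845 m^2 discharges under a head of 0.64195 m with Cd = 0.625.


Approach: apply the orifice equation, Q = Cd*A*sqrt(2*g*h).
Q = 0.625 * 0.014845 * sqrt(2*9.81*0.64195) = 0.032928 m^3/s
Therefore the orifice discharge = 0.032928 m^3/s.


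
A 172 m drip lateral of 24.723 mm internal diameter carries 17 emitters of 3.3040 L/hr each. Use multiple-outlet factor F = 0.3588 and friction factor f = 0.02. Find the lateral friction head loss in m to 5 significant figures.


Approach: apply Darcy-Weisbach with the multiple-outlet F-factor, Q = n*q/(3600*1000) m^3/s; v = Q/A; hf = F*f*(L/D)*(v^2/(2g)).
Q = 17*3.3040/(3600*1000) = 1.560222e-05 m^3/s
A = pi*(24.723e-3/2)^2 = 4.800564e-04 m^2, so v = Q/A = 0.03250081 m/s
hf = 0.3588*0.02*(172/0.024723)*(0.03250081^2/(2*9.81)) = 0.0026878 m
Therefore the lateral friction head loss = 0.0026878 m.
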